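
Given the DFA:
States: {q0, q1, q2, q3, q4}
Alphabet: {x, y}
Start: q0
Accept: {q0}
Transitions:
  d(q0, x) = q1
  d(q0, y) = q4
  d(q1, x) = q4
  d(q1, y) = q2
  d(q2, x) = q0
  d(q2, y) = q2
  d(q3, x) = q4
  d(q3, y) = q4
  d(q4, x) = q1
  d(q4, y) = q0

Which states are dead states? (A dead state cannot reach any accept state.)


Forward reachability from each state:
  q0 -> reaches accept state q0 (live)
  q1 -> reaches accept state q0 (live)
  q2 -> reaches accept state q0 (live)
  q3 -> reaches accept state q0 (live)
  q4 -> reaches accept state q0 (live)

None (all states can reach an accept state)


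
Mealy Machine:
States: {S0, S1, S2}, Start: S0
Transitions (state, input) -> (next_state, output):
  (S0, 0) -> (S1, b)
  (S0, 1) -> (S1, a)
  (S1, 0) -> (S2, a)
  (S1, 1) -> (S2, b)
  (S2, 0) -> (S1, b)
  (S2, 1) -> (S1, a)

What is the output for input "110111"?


Step-by-step:
  (S0, 1) -> (S1, a)
  (S1, 1) -> (S2, b)
  (S2, 0) -> (S1, b)
  (S1, 1) -> (S2, b)
  (S2, 1) -> (S1, a)
  (S1, 1) -> (S2, b)

"abbbab"


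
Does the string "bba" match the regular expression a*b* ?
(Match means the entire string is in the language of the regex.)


|string| = 3; first = 'b'; last = 'a'

No, "bba" does not match a*b*


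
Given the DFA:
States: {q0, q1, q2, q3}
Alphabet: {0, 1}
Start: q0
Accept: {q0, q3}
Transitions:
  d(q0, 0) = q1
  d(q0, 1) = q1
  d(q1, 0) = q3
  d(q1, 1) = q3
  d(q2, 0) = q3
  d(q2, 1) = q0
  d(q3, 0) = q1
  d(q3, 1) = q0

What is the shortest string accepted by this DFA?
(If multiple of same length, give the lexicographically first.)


BFS by string length (lex-first path to each state shown):
  len 0: q0<-""
Found accept state at length 0.

"" (empty string)


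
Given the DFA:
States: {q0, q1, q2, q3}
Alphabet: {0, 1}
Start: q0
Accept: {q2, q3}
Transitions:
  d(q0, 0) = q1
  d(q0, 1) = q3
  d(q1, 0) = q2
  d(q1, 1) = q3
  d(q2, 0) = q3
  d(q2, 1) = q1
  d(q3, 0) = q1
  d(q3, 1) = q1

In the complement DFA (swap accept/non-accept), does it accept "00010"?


Trace: q0 -> q1 -> q2 -> q3 -> q1 -> q2
Final: q2
Original accept: {q2, q3}
Complement: q2 is in original accept

No, complement rejects (original accepts)


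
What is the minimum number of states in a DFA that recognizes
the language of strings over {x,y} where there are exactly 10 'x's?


States: count = 0, 1, ..., 10 (that's 11 states), plus a dead state for count > 10.
Total: 11 + 1 = 12. Accept = count-10 state.

12


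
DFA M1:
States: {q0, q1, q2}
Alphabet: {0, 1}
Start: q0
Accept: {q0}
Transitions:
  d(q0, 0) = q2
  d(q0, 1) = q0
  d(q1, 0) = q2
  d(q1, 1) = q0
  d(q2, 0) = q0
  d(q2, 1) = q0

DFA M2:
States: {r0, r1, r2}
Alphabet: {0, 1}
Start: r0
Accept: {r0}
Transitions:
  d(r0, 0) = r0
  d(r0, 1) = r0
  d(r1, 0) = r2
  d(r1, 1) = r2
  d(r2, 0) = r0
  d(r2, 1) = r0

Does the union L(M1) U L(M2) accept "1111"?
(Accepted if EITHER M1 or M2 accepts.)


M1: final=q0 accepted=True
M2: final=r0 accepted=True

Yes, union accepts


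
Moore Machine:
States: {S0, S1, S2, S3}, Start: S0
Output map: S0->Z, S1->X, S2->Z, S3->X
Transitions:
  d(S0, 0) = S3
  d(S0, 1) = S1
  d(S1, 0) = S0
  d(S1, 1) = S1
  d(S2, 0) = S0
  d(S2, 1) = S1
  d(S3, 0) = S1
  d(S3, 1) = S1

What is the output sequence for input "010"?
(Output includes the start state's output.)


Start: S0 (output Z)
  --0--> S3 (output X)
  --1--> S1 (output X)
  --0--> S0 (output Z)

"ZXXZ"


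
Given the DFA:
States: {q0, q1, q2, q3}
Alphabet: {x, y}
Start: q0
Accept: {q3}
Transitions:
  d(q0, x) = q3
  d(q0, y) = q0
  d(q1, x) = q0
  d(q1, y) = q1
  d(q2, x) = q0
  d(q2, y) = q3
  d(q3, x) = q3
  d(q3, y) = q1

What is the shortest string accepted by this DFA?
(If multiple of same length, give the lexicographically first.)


BFS by string length (lex-first path to each state shown):
  len 0: q0<-""
  len 1: q0<-"y", q3<-"x"
Found accept state at length 1.

"x"


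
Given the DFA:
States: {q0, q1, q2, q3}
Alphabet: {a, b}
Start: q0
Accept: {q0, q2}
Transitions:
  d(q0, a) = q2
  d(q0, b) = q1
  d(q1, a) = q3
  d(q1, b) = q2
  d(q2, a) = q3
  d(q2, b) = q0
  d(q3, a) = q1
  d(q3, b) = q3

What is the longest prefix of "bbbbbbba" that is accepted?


Run the DFA, marking each prefix where the state is accepting:
  "" -> q0 [accept]
  "b" -> q1 [reject]
  "bb" -> q2 [accept]
  "bbb" -> q0 [accept]
  "bbbb" -> q1 [reject]
  "bbbbb" -> q2 [accept]
  "bbbbbb" -> q0 [accept]
  "bbbbbbb" -> q1 [reject]
  "bbbbbbba" -> q3 [reject]

"bbbbbb"


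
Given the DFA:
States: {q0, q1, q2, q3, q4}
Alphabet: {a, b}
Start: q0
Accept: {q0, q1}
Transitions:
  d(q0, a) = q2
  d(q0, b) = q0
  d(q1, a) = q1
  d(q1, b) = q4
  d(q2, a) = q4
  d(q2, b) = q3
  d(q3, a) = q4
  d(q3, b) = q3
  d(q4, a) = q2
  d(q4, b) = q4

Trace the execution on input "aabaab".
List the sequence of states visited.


Input: aabaab
d(q0, a) = q2
d(q2, a) = q4
d(q4, b) = q4
d(q4, a) = q2
d(q2, a) = q4
d(q4, b) = q4


q0 -> q2 -> q4 -> q4 -> q2 -> q4 -> q4


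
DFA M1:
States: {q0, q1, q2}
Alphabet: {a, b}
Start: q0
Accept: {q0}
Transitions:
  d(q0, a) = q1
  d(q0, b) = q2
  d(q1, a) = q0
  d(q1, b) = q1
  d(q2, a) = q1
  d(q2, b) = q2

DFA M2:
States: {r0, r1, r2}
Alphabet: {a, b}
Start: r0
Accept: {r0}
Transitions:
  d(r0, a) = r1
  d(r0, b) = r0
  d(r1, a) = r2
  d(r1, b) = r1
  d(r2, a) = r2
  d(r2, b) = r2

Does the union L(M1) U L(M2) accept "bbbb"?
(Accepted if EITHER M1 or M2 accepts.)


M1: final=q2 accepted=False
M2: final=r0 accepted=True

Yes, union accepts


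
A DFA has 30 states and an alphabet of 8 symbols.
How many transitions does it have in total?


Each state has exactly one transition per symbol.
30 * 8 = 240

240


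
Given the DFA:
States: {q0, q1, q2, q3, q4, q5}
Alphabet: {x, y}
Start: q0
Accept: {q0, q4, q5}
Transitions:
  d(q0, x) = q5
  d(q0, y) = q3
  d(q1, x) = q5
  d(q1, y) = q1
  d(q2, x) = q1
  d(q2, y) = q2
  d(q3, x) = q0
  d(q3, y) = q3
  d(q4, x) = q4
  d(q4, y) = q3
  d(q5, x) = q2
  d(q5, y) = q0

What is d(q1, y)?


Looking up transition d(q1, y)

q1


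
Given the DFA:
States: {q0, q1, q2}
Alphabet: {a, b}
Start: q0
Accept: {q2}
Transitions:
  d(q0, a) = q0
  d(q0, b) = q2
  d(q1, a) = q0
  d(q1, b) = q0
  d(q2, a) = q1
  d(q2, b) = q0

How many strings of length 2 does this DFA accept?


Enumerating all length-2 strings:
  "aa" -> q0 [reject]
  "ab" -> q2 [accept]
  "ba" -> q1 [reject]
  "bb" -> q0 [reject]

1 out of 4


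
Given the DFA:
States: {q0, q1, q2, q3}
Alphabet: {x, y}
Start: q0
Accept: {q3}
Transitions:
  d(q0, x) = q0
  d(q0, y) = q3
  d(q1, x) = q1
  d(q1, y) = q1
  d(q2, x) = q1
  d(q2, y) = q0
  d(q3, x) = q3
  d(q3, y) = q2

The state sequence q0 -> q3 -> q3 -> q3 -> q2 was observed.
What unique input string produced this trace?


Trace back each transition to find the symbol:
  q0 --[y]--> q3
  q3 --[x]--> q3
  q3 --[x]--> q3
  q3 --[y]--> q2

"yxxy"


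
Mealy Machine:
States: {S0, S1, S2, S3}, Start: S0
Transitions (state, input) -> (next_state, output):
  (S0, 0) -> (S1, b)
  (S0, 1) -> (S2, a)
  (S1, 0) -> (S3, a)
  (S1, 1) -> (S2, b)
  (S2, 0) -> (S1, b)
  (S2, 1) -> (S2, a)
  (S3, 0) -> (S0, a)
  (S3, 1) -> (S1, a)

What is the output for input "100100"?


Step-by-step:
  (S0, 1) -> (S2, a)
  (S2, 0) -> (S1, b)
  (S1, 0) -> (S3, a)
  (S3, 1) -> (S1, a)
  (S1, 0) -> (S3, a)
  (S3, 0) -> (S0, a)

"abaaaa"


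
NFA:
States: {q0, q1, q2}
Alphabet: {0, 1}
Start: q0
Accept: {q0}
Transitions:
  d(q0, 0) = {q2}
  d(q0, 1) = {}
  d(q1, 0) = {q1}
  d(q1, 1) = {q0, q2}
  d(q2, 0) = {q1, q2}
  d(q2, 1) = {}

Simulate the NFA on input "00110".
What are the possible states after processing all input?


Start: {q0}
  --0--> {q2}
  --0--> {q1, q2}
  --1--> {q0, q2}
  --1--> {}
  --0--> {}

{} (empty set, no valid transitions)


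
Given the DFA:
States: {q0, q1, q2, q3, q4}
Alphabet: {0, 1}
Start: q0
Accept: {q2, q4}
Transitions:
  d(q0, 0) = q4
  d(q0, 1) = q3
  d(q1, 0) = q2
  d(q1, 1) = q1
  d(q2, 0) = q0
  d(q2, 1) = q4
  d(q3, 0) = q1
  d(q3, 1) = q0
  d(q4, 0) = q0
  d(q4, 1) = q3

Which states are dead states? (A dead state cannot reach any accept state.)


Forward reachability from each state:
  q0 -> reaches accept state q2 (live)
  q1 -> reaches accept state q2 (live)
  q2 -> reaches accept state q2 (live)
  q3 -> reaches accept state q2 (live)
  q4 -> reaches accept state q2 (live)

None (all states can reach an accept state)


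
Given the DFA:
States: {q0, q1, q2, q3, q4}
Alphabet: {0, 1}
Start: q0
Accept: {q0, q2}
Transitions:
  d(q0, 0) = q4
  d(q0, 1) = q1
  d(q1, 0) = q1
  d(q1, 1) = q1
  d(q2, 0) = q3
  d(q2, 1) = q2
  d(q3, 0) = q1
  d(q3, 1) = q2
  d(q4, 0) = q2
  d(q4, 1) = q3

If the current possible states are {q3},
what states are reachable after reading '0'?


Apply transition on '0' from each current state:
  d(q3, 0) = q1

{q1}


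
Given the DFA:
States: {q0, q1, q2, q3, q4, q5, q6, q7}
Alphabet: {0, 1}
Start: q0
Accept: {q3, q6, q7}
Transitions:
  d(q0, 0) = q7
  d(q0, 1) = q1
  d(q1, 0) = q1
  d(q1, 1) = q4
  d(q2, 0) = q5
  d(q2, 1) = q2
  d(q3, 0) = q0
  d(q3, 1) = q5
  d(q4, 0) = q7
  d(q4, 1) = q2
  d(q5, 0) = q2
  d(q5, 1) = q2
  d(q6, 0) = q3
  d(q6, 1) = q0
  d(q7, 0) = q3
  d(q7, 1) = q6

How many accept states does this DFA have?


Accept states listed: {q3, q6, q7}
Counting: q3(1) q6(2) q7(3)

3


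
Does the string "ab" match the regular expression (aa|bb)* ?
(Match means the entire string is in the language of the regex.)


|string| = 2; first = 'a'; last = 'b'

No, "ab" does not match (aa|bb)*


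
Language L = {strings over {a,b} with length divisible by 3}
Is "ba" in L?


length = 2; 2 mod 3 = 2

No, "ba" is not in L


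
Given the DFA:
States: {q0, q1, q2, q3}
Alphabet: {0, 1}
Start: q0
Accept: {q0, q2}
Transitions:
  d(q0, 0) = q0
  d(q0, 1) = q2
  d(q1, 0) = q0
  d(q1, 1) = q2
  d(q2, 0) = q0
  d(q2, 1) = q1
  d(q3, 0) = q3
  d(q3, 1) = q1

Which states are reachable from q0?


BFS from q0:
  layer 0: {q0}
  layer 1: {q2}
  layer 2: {q1}

{q0, q1, q2}


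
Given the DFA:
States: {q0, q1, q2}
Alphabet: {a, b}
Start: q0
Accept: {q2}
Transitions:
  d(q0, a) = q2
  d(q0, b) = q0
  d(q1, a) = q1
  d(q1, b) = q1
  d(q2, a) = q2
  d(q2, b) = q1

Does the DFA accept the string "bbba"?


Trace: q0 -> q0 -> q0 -> q0 -> q2
Final state: q2
Accept states: {q2}

Yes, accepted (final state q2 is an accept state)


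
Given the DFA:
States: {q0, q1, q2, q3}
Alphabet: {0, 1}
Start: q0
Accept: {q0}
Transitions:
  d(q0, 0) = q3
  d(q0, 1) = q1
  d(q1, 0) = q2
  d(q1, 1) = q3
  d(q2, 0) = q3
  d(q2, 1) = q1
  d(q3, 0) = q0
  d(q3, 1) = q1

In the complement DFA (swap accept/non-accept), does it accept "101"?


Trace: q0 -> q1 -> q2 -> q1
Final: q1
Original accept: {q0}
Complement: q1 is not in original accept

Yes, complement accepts (original rejects)


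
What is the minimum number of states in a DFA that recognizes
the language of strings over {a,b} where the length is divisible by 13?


States track (length) mod 13.
Need 13 states: one per remainder 0..12; accept = remainder 0.

13


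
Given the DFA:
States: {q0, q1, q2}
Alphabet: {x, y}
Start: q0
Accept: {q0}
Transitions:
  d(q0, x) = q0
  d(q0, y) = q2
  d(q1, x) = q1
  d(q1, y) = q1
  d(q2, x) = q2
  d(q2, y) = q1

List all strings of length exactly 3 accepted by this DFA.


All strings of length 3: 8 total
Accepted: 1

"xxx"


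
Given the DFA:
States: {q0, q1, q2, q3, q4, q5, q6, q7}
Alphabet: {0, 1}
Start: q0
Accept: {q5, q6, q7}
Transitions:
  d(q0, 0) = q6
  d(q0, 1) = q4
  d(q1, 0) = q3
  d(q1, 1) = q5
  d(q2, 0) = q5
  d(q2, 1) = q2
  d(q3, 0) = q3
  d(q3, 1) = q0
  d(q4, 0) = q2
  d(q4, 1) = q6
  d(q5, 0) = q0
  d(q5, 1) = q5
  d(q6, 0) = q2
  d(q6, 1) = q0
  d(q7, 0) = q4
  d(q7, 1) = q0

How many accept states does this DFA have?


Accept states listed: {q5, q6, q7}
Counting: q5(1) q6(2) q7(3)

3


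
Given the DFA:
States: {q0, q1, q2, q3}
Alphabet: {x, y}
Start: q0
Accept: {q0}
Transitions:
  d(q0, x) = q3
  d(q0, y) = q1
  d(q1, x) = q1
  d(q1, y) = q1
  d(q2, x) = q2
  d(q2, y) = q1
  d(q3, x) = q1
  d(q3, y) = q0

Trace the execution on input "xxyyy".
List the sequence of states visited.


Input: xxyyy
d(q0, x) = q3
d(q3, x) = q1
d(q1, y) = q1
d(q1, y) = q1
d(q1, y) = q1


q0 -> q3 -> q1 -> q1 -> q1 -> q1


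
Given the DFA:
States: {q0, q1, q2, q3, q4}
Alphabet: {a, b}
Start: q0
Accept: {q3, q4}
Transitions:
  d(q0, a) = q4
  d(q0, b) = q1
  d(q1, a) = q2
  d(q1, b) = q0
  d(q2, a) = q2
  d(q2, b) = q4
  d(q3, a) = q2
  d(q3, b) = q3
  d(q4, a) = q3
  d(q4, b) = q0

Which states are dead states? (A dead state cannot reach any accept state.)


Forward reachability from each state:
  q0 -> reaches accept state q3 (live)
  q1 -> reaches accept state q3 (live)
  q2 -> reaches accept state q3 (live)
  q3 -> reaches accept state q3 (live)
  q4 -> reaches accept state q3 (live)

None (all states can reach an accept state)


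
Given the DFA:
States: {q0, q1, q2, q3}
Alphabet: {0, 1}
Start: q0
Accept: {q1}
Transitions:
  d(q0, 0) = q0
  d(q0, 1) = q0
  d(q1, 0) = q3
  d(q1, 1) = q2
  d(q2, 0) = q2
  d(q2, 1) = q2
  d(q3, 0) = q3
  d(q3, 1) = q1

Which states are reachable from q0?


BFS from q0:
  layer 0: {q0}

{q0}


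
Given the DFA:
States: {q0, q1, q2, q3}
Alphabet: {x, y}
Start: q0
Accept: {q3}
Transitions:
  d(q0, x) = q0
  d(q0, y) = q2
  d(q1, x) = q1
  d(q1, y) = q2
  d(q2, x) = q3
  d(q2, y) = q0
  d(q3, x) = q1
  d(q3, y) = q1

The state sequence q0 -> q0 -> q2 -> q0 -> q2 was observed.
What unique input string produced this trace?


Trace back each transition to find the symbol:
  q0 --[x]--> q0
  q0 --[y]--> q2
  q2 --[y]--> q0
  q0 --[y]--> q2

"xyyy"


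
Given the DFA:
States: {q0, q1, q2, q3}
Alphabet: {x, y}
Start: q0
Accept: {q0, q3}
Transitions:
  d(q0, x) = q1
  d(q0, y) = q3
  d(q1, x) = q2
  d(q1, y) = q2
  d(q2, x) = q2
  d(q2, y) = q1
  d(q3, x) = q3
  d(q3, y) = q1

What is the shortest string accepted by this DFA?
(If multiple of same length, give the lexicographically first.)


BFS by string length (lex-first path to each state shown):
  len 0: q0<-""
Found accept state at length 0.

"" (empty string)


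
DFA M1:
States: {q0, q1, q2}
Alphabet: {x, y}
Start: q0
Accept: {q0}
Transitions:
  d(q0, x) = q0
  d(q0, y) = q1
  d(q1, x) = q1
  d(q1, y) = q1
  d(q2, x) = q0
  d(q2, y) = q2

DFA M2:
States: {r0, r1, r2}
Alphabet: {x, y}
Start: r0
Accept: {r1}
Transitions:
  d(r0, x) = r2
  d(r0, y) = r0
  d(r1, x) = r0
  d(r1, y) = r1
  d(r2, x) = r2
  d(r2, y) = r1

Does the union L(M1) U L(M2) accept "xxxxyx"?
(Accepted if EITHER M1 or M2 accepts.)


M1: final=q1 accepted=False
M2: final=r0 accepted=False

No, union rejects (neither accepts)


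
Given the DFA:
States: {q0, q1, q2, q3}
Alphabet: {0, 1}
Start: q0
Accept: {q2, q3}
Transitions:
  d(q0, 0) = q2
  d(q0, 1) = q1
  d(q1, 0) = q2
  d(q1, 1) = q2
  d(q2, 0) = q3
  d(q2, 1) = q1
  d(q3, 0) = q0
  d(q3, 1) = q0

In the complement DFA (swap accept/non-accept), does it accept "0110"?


Trace: q0 -> q2 -> q1 -> q2 -> q3
Final: q3
Original accept: {q2, q3}
Complement: q3 is in original accept

No, complement rejects (original accepts)


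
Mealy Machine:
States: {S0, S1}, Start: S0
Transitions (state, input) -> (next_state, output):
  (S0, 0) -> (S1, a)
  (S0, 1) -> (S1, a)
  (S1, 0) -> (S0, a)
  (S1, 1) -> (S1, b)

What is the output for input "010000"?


Step-by-step:
  (S0, 0) -> (S1, a)
  (S1, 1) -> (S1, b)
  (S1, 0) -> (S0, a)
  (S0, 0) -> (S1, a)
  (S1, 0) -> (S0, a)
  (S0, 0) -> (S1, a)

"abaaaa"


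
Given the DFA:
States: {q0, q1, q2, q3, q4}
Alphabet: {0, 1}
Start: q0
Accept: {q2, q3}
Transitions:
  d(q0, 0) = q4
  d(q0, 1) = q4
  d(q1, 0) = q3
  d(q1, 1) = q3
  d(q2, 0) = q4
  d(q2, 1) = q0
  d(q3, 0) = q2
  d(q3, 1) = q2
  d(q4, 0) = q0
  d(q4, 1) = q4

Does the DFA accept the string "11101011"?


Trace: q0 -> q4 -> q4 -> q4 -> q0 -> q4 -> q0 -> q4 -> q4
Final state: q4
Accept states: {q2, q3}

No, rejected (final state q4 is not an accept state)


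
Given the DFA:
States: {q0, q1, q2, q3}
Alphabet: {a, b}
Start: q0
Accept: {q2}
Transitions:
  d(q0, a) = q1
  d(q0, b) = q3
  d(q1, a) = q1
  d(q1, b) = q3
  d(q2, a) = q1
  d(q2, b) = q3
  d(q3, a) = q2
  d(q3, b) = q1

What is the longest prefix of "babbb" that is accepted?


Run the DFA, marking each prefix where the state is accepting:
  "" -> q0 [reject]
  "b" -> q3 [reject]
  "ba" -> q2 [accept]
  "bab" -> q3 [reject]
  "babb" -> q1 [reject]
  "babbb" -> q3 [reject]

"ba"


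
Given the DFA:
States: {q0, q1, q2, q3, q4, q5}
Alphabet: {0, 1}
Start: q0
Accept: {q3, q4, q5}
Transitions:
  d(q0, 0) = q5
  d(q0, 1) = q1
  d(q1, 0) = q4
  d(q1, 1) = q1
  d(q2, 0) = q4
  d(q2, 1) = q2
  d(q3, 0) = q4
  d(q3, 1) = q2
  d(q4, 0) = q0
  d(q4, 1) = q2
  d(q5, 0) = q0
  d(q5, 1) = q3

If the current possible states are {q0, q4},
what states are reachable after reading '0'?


Apply transition on '0' from each current state:
  d(q0, 0) = q5
  d(q4, 0) = q0

{q0, q5}


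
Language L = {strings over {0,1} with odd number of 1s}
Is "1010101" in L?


count('1') = 4; 4 mod 2 = 0

No, "1010101" is not in L


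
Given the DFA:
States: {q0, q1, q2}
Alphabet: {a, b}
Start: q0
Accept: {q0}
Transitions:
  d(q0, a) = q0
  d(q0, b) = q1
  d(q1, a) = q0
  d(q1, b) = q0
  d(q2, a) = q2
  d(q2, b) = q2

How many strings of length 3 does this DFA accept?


Enumerating all length-3 strings:
  "aaa" -> q0 [accept]
  "aab" -> q1 [reject]
  "aba" -> q0 [accept]
  "abb" -> q0 [accept]
  "baa" -> q0 [accept]
  "bab" -> q1 [reject]
  "bba" -> q0 [accept]
  "bbb" -> q1 [reject]

5 out of 8


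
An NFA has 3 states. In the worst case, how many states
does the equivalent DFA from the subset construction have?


Subset construction: one DFA state per subset of NFA states.
2^3 = 8

8


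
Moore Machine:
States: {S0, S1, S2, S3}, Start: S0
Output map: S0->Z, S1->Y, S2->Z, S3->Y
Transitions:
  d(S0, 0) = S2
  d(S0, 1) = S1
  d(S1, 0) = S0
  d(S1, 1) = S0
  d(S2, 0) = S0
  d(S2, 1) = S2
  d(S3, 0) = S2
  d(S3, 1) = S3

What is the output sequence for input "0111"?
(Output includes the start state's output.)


Start: S0 (output Z)
  --0--> S2 (output Z)
  --1--> S2 (output Z)
  --1--> S2 (output Z)
  --1--> S2 (output Z)

"ZZZZZ"


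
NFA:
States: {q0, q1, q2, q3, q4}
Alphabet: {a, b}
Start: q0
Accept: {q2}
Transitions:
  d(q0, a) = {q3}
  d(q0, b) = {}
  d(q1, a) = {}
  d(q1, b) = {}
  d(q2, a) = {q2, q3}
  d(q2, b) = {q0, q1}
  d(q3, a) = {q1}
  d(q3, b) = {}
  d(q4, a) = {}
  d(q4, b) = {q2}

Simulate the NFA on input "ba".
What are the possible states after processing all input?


Start: {q0}
  --b--> {}
  --a--> {}

{} (empty set, no valid transitions)


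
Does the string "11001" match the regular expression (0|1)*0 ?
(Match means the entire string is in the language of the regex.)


|string| = 5; first = '1'; last = '1'

No, "11001" does not match (0|1)*0


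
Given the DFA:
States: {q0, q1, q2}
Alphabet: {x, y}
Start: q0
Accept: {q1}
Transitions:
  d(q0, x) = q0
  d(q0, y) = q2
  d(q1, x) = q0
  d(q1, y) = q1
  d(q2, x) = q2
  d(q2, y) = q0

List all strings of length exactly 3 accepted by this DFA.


All strings of length 3: 8 total
Accepted: 0

None


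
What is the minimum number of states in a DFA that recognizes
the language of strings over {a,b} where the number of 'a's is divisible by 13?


States track (count of 'a') mod 13.
Need 13 states: one per remainder 0..12; accept = remainder 0.

13


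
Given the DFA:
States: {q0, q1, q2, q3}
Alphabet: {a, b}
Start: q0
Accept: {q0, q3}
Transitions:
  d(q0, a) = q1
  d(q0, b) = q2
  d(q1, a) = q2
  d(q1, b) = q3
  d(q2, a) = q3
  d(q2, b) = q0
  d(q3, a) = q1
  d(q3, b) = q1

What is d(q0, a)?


Looking up transition d(q0, a)

q1


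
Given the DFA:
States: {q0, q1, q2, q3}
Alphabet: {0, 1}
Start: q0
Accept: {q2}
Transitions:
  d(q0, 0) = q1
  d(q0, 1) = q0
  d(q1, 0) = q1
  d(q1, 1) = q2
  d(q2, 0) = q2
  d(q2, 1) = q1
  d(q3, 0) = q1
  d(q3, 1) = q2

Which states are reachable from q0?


BFS from q0:
  layer 0: {q0}
  layer 1: {q1}
  layer 2: {q2}

{q0, q1, q2}


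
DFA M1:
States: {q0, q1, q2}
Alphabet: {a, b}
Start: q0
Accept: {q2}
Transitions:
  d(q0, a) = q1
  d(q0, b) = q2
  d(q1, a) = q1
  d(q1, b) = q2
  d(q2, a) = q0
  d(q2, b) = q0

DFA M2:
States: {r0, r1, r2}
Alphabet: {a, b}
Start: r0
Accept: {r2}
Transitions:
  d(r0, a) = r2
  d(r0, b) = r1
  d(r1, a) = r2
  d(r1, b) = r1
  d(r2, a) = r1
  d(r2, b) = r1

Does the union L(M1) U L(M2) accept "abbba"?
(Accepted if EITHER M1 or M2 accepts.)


M1: final=q0 accepted=False
M2: final=r2 accepted=True

Yes, union accepts


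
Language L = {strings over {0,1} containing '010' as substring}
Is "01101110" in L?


'010' does not occur

No, "01101110" is not in L


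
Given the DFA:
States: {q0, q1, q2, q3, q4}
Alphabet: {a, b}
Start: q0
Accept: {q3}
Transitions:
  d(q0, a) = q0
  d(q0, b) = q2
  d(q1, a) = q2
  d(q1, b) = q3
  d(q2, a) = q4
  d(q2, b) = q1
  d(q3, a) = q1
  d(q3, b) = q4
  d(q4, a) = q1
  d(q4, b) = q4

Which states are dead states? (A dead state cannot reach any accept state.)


Forward reachability from each state:
  q0 -> reaches accept state q3 (live)
  q1 -> reaches accept state q3 (live)
  q2 -> reaches accept state q3 (live)
  q3 -> reaches accept state q3 (live)
  q4 -> reaches accept state q3 (live)

None (all states can reach an accept state)


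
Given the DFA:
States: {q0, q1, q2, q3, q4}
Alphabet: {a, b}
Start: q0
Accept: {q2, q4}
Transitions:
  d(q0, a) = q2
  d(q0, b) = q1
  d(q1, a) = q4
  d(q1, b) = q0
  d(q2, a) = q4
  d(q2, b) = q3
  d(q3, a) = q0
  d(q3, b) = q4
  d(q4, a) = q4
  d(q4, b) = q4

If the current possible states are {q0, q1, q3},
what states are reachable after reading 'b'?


Apply transition on 'b' from each current state:
  d(q0, b) = q1
  d(q1, b) = q0
  d(q3, b) = q4

{q0, q1, q4}


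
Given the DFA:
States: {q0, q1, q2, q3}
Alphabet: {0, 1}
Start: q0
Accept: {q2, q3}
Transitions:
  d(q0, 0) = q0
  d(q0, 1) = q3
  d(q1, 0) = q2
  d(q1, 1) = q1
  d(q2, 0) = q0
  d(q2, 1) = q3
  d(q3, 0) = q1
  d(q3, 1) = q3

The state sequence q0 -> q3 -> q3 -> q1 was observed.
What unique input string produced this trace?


Trace back each transition to find the symbol:
  q0 --[1]--> q3
  q3 --[1]--> q3
  q3 --[0]--> q1

"110"


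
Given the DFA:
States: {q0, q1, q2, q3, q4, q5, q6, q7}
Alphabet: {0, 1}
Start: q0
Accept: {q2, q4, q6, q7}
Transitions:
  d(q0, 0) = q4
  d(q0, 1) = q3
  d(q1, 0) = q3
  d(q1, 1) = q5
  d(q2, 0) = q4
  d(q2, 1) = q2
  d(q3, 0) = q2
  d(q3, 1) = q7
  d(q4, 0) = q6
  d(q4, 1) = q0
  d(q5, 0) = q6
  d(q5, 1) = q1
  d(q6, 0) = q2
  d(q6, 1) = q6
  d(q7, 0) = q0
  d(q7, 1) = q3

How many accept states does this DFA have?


Accept states listed: {q2, q4, q6, q7}
Counting: q2(1) q4(2) q6(3) q7(4)

4


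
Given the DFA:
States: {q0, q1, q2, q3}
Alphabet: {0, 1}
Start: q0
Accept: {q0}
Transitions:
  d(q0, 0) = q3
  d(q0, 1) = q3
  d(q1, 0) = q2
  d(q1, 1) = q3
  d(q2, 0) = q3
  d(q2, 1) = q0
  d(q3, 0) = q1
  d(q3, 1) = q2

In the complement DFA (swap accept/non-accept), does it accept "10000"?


Trace: q0 -> q3 -> q1 -> q2 -> q3 -> q1
Final: q1
Original accept: {q0}
Complement: q1 is not in original accept

Yes, complement accepts (original rejects)


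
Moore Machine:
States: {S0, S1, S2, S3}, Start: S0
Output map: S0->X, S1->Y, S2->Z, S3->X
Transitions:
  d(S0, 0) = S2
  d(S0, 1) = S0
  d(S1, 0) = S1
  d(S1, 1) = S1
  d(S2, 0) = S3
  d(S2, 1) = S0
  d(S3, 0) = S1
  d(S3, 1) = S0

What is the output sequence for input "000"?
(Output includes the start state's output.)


Start: S0 (output X)
  --0--> S2 (output Z)
  --0--> S3 (output X)
  --0--> S1 (output Y)

"XZXY"


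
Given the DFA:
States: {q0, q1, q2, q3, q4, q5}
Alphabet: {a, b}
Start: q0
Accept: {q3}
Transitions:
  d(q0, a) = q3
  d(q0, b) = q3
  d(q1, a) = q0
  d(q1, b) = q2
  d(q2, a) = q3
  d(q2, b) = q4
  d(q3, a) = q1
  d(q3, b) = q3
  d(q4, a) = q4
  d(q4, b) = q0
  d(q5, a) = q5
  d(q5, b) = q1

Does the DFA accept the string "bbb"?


Trace: q0 -> q3 -> q3 -> q3
Final state: q3
Accept states: {q3}

Yes, accepted (final state q3 is an accept state)


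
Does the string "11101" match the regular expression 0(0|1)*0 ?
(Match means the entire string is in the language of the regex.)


|string| = 5; first = '1'; last = '1'

No, "11101" does not match 0(0|1)*0


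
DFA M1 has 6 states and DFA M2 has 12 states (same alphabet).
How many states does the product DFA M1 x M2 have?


Product construction pairs every M1 state with every M2 state.
6 * 12 = 72

72


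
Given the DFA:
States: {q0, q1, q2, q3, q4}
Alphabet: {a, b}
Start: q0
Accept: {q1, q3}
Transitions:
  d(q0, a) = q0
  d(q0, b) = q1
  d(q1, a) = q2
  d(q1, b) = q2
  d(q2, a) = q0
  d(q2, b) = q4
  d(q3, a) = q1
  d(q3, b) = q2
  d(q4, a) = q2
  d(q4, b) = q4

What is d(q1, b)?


Looking up transition d(q1, b)

q2


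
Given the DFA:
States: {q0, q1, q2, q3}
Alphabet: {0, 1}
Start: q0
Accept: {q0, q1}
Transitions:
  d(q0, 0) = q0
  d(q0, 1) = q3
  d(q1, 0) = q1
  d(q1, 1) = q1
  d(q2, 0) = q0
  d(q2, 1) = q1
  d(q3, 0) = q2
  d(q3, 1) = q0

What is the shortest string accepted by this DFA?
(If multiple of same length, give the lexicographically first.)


BFS by string length (lex-first path to each state shown):
  len 0: q0<-""
Found accept state at length 0.

"" (empty string)


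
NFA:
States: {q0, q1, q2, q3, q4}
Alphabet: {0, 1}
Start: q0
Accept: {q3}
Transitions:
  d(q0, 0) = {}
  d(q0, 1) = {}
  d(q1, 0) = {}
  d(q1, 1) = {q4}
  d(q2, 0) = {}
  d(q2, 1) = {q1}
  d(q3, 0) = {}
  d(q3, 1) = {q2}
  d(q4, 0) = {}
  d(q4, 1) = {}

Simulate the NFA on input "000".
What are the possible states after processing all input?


Start: {q0}
  --0--> {}
  --0--> {}
  --0--> {}

{} (empty set, no valid transitions)


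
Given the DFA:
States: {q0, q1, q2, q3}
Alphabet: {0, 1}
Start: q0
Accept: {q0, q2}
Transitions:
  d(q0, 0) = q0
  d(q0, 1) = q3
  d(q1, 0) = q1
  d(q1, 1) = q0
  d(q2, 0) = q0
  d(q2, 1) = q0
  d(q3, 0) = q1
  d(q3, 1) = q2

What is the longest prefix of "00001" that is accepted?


Run the DFA, marking each prefix where the state is accepting:
  "" -> q0 [accept]
  "0" -> q0 [accept]
  "00" -> q0 [accept]
  "000" -> q0 [accept]
  "0000" -> q0 [accept]
  "00001" -> q3 [reject]

"0000"


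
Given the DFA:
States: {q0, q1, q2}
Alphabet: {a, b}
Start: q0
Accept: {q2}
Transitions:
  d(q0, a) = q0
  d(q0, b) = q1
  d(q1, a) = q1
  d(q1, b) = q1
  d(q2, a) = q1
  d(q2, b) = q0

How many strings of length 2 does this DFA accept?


Enumerating all length-2 strings:
  "aa" -> q0 [reject]
  "ab" -> q1 [reject]
  "ba" -> q1 [reject]
  "bb" -> q1 [reject]

0 out of 4


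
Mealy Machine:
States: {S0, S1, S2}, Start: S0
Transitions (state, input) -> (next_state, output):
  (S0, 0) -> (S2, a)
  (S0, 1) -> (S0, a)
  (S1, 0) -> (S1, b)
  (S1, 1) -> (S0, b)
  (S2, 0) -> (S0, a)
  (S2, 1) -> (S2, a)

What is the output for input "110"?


Step-by-step:
  (S0, 1) -> (S0, a)
  (S0, 1) -> (S0, a)
  (S0, 0) -> (S2, a)

"aaa"


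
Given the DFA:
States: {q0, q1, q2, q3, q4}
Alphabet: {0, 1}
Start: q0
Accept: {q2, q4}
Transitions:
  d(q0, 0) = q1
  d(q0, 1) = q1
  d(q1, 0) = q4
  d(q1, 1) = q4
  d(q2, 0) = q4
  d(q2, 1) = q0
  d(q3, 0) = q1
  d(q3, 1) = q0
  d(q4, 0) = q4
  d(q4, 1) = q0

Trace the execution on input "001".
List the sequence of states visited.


Input: 001
d(q0, 0) = q1
d(q1, 0) = q4
d(q4, 1) = q0


q0 -> q1 -> q4 -> q0


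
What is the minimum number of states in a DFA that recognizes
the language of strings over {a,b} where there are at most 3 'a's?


States: count = 0, 1, ..., 3 (all accepting; 4 states), plus a dead state for count > 3.
Total: 4 + 1 = 5.

5


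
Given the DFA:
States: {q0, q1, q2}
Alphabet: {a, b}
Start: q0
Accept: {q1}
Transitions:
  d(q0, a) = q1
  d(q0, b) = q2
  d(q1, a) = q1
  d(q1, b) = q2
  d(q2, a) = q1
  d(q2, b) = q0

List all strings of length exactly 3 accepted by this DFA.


All strings of length 3: 8 total
Accepted: 4

"aaa", "aba", "baa", "bba"


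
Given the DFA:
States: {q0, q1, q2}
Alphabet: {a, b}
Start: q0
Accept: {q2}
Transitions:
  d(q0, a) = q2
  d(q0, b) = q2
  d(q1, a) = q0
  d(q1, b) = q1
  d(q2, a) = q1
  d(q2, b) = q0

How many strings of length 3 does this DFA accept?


Enumerating all length-3 strings:
  "aaa" -> q0 [reject]
  "aab" -> q1 [reject]
  "aba" -> q2 [accept]
  "abb" -> q2 [accept]
  "baa" -> q0 [reject]
  "bab" -> q1 [reject]
  "bba" -> q2 [accept]
  "bbb" -> q2 [accept]

4 out of 8


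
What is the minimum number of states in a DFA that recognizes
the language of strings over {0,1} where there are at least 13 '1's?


States: count = 0, 1, ..., 12, and a final '>= 13' state.
Total: 13 + 1 = 14. Accept = '>= 13' state.

14


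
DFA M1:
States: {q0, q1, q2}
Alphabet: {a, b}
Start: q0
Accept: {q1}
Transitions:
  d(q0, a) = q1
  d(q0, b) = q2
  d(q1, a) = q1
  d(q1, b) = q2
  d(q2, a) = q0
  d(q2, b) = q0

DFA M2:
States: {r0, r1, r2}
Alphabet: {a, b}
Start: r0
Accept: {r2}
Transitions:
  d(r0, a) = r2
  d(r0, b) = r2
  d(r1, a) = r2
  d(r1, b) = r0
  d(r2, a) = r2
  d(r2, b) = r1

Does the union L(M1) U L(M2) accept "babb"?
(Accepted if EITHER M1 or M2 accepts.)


M1: final=q0 accepted=False
M2: final=r0 accepted=False

No, union rejects (neither accepts)


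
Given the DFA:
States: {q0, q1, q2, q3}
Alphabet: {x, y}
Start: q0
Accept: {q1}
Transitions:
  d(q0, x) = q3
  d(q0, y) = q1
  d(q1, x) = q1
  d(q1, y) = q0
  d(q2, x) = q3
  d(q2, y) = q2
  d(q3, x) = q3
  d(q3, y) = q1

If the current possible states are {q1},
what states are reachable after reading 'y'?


Apply transition on 'y' from each current state:
  d(q1, y) = q0

{q0}


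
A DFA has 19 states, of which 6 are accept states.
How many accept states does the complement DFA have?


Complement swaps accept and non-accept states.
19 - 6 = 13

13


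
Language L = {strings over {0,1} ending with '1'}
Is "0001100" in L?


last symbol = '0'

No, "0001100" is not in L


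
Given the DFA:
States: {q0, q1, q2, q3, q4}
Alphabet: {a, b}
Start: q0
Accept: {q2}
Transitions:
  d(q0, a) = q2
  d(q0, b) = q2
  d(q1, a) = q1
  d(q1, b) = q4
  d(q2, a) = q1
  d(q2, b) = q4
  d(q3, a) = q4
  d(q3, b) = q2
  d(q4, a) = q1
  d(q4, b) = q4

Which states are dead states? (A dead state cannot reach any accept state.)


Forward reachability from each state:
  q0 -> reaches accept state q2 (live)
  q1 -> reaches {q1, q4}, no accept state (dead)
  q2 -> reaches accept state q2 (live)
  q3 -> reaches accept state q2 (live)
  q4 -> reaches {q1, q4}, no accept state (dead)

{q1, q4}


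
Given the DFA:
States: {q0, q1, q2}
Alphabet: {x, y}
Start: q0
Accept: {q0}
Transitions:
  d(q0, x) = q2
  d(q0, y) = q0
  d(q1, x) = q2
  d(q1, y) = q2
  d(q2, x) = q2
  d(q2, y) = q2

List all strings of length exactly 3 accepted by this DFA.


All strings of length 3: 8 total
Accepted: 1

"yyy"


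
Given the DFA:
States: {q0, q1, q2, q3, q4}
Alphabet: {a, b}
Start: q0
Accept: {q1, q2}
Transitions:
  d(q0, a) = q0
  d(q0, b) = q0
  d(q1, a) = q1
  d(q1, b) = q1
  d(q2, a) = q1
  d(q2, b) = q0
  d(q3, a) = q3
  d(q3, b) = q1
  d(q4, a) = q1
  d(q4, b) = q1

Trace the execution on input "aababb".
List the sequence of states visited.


Input: aababb
d(q0, a) = q0
d(q0, a) = q0
d(q0, b) = q0
d(q0, a) = q0
d(q0, b) = q0
d(q0, b) = q0


q0 -> q0 -> q0 -> q0 -> q0 -> q0 -> q0


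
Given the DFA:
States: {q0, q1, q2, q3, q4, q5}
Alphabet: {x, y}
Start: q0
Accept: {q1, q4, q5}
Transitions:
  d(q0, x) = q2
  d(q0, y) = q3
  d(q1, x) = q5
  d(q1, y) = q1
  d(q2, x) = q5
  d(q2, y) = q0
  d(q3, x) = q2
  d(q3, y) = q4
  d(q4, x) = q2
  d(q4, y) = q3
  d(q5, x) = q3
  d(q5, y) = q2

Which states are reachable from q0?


BFS from q0:
  layer 0: {q0}
  layer 1: {q2, q3}
  layer 2: {q4, q5}

{q0, q2, q3, q4, q5}


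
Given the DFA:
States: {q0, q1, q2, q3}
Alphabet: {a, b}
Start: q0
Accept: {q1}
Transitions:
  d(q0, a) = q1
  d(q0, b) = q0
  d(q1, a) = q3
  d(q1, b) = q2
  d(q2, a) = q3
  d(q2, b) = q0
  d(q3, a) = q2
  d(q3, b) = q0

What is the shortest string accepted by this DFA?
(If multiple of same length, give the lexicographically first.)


BFS by string length (lex-first path to each state shown):
  len 0: q0<-""
  len 1: q0<-"b", q1<-"a"
Found accept state at length 1.

"a"


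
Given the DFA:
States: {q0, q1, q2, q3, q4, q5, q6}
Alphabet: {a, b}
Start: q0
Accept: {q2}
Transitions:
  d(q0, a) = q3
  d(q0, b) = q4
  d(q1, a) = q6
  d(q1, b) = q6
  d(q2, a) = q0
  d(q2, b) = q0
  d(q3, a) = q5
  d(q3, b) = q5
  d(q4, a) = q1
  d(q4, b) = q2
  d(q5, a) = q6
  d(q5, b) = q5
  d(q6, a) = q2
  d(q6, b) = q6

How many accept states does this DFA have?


Accept states listed: {q2}
Counting: q2(1)

1


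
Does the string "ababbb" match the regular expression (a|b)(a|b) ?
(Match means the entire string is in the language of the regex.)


|string| = 6; first = 'a'; last = 'b'

No, "ababbb" does not match (a|b)(a|b)


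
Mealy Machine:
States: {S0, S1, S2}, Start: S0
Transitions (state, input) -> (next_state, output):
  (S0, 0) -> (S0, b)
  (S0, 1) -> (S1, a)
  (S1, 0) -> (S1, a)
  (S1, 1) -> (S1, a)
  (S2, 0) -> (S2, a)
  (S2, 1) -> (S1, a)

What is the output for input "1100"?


Step-by-step:
  (S0, 1) -> (S1, a)
  (S1, 1) -> (S1, a)
  (S1, 0) -> (S1, a)
  (S1, 0) -> (S1, a)

"aaaa"


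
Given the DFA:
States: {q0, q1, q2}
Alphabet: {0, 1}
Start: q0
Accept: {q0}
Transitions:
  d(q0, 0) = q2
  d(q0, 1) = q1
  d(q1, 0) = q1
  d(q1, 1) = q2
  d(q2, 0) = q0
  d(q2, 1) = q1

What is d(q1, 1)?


Looking up transition d(q1, 1)

q2


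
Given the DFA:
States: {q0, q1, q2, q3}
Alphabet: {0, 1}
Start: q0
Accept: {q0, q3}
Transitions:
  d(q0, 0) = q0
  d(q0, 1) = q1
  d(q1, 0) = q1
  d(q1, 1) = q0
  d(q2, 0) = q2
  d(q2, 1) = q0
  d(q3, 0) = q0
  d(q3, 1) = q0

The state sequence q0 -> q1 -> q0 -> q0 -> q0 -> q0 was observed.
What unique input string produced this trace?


Trace back each transition to find the symbol:
  q0 --[1]--> q1
  q1 --[1]--> q0
  q0 --[0]--> q0
  q0 --[0]--> q0
  q0 --[0]--> q0

"11000"


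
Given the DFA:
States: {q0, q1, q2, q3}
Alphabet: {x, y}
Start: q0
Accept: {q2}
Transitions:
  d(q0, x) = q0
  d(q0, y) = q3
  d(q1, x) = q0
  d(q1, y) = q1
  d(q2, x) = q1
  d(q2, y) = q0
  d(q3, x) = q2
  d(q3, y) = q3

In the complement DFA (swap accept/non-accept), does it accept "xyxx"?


Trace: q0 -> q0 -> q3 -> q2 -> q1
Final: q1
Original accept: {q2}
Complement: q1 is not in original accept

Yes, complement accepts (original rejects)


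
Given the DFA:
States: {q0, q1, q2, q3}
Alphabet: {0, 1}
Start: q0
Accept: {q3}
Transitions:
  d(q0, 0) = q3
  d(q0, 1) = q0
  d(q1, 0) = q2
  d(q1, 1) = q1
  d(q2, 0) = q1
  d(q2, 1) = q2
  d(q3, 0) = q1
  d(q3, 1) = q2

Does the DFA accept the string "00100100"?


Trace: q0 -> q3 -> q1 -> q1 -> q2 -> q1 -> q1 -> q2 -> q1
Final state: q1
Accept states: {q3}

No, rejected (final state q1 is not an accept state)


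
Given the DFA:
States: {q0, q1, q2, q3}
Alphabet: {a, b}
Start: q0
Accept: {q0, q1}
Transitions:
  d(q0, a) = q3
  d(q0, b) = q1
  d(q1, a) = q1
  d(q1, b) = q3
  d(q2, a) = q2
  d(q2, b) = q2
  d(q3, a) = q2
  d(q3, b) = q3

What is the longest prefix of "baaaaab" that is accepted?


Run the DFA, marking each prefix where the state is accepting:
  "" -> q0 [accept]
  "b" -> q1 [accept]
  "ba" -> q1 [accept]
  "baa" -> q1 [accept]
  "baaa" -> q1 [accept]
  "baaaa" -> q1 [accept]
  "baaaaa" -> q1 [accept]
  "baaaaab" -> q3 [reject]

"baaaaa"


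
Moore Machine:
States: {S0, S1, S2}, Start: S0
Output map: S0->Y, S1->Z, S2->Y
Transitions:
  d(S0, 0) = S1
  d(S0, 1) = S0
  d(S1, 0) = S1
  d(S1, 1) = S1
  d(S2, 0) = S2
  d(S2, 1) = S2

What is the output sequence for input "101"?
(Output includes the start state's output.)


Start: S0 (output Y)
  --1--> S0 (output Y)
  --0--> S1 (output Z)
  --1--> S1 (output Z)

"YYZZ"


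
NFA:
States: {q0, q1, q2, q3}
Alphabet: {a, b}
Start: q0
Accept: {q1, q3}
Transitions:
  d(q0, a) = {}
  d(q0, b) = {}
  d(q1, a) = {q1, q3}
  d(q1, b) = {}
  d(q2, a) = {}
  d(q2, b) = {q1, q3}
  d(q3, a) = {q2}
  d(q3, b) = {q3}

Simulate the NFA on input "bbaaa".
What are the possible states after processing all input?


Start: {q0}
  --b--> {}
  --b--> {}
  --a--> {}
  --a--> {}
  --a--> {}

{} (empty set, no valid transitions)


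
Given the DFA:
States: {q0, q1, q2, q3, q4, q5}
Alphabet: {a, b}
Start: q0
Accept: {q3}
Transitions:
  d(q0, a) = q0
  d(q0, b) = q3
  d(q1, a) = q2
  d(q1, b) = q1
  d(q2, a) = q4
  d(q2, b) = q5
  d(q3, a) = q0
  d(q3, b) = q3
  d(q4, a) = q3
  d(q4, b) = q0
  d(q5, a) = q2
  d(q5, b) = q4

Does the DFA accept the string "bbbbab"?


Trace: q0 -> q3 -> q3 -> q3 -> q3 -> q0 -> q3
Final state: q3
Accept states: {q3}

Yes, accepted (final state q3 is an accept state)


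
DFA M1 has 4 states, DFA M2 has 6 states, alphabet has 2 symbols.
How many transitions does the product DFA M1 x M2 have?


Product DFA has 4 * 6 = 24 states.
Each has 2 transitions: 24 * 2 = 48

48


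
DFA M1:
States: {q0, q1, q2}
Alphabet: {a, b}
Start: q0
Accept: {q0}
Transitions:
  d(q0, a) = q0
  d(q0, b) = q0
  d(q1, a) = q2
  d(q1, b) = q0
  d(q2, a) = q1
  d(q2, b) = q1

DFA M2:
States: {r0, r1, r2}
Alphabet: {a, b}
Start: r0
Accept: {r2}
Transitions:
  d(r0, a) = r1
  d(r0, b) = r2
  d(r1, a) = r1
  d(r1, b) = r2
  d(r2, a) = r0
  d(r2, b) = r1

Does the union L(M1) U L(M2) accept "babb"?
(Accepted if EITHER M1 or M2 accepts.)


M1: final=q0 accepted=True
M2: final=r1 accepted=False

Yes, union accepts


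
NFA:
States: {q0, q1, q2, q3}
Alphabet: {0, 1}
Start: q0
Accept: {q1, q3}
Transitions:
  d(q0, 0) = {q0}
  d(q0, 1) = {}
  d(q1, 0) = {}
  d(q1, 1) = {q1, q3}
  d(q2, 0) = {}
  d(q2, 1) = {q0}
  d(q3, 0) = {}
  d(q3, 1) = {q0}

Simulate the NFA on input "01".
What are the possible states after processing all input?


Start: {q0}
  --0--> {q0}
  --1--> {}

{} (empty set, no valid transitions)


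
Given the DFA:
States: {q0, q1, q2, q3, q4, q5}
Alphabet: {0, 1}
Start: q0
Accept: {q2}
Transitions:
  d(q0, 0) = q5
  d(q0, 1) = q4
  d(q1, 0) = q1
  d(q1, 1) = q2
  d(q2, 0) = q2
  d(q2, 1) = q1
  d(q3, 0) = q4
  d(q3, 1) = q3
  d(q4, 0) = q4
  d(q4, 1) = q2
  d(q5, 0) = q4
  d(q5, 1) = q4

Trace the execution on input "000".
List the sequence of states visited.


Input: 000
d(q0, 0) = q5
d(q5, 0) = q4
d(q4, 0) = q4


q0 -> q5 -> q4 -> q4


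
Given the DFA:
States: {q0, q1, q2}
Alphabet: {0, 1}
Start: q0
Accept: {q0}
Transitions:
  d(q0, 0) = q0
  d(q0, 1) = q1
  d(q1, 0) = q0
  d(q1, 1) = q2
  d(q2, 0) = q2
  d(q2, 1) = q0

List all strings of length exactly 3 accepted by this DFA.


All strings of length 3: 8 total
Accepted: 4

"000", "010", "100", "111"


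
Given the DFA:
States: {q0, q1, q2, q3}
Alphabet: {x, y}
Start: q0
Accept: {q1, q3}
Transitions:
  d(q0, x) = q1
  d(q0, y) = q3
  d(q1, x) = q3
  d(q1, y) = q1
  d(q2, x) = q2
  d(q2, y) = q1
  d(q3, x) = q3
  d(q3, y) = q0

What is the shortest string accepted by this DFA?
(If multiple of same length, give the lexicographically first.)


BFS by string length (lex-first path to each state shown):
  len 0: q0<-""
  len 1: q1<-"x", q3<-"y"
Found accept state at length 1.

"x"


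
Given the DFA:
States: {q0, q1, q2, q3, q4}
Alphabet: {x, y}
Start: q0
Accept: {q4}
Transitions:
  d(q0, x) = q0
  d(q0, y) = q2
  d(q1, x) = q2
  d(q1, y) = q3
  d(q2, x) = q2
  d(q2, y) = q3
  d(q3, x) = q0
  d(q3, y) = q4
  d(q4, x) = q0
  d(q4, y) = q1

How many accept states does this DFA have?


Accept states listed: {q4}
Counting: q4(1)

1


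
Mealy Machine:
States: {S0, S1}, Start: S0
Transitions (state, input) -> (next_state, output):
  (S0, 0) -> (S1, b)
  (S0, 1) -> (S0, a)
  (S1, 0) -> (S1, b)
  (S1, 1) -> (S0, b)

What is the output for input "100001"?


Step-by-step:
  (S0, 1) -> (S0, a)
  (S0, 0) -> (S1, b)
  (S1, 0) -> (S1, b)
  (S1, 0) -> (S1, b)
  (S1, 0) -> (S1, b)
  (S1, 1) -> (S0, b)

"abbbbb"
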